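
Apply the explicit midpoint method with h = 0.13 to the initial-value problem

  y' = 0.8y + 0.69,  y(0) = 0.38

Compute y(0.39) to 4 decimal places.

0.8341

Midpoint: k1 = f(t_n, y_n); k2 = f(t_n + h/2, y_n + (h/2)·k1); y_{n+1} = y_n + h·k2.
t=0.000000, y=0.380000:
  k1 = f(0.000000, 0.380000) = 0.994000
  k2 = f(0.065000, 0.444610) = 1.045688
  y ← 0.380000 + 0.13·1.045688 = 0.515939
t=0.130000, y=0.515939:
  k1 = f(0.130000, 0.515939) = 1.102752
  k2 = f(0.195000, 0.587618) = 1.160095
  y ← 0.515939 + 0.13·1.160095 = 0.666752
t=0.260000, y=0.666752:
  k1 = f(0.260000, 0.666752) = 1.223401
  k2 = f(0.325000, 0.746273) = 1.287018
  y ← 0.666752 + 0.13·1.287018 = 0.834064
y(0.39) ≈ 0.8341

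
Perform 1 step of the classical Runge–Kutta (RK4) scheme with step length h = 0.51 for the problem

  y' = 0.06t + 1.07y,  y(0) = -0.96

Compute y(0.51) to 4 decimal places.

-1.6469

RK4: k1 = f(t_n, y_n); k2 = f(t_n + h/2, y_n + (h/2)·k1); k3 = f(t_n + h/2, y_n + (h/2)·k2); k4 = f(t_n + h, y_n + h·k3); y_{n+1} = y_n + (h/6)·(k1 + 2k2 + 2k3 + k4).
t=0.000000, y=-0.960000:
  k1 = f(0.000000, -0.960000) = -1.027200
  k2 = f(0.255000, -1.221936) = -1.292172
  k3 = f(0.255000, -1.289504) = -1.364469
  k4 = f(0.510000, -1.655879) = -1.741191
  y ← -0.960000 + (0.51/6)·(k1 + 2k2 + 2k3 + k4) = -1.646942
y(0.51) ≈ -1.6469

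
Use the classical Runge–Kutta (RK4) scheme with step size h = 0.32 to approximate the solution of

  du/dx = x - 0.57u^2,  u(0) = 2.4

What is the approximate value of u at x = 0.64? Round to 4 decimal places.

1.4269

RK4: k1 = f(x_n, u_n); k2 = f(x_n + h/2, u_n + (h/2)·k1); k3 = f(x_n + h/2, u_n + (h/2)·k2); k4 = f(x_n + h, u_n + h·k3); u_{n+1} = u_n + (h/6)·(k1 + 2k2 + 2k3 + k4).
x=0.000000, u=2.400000:
  k1 = f(0.000000, 2.400000) = -3.283200
  k2 = f(0.160000, 1.874688) = -1.843239
  k3 = f(0.160000, 2.105082) = -2.365880
  k4 = f(0.320000, 1.642918) = -1.218533
  u ← 2.400000 + (0.32/6)·(k1 + 2k2 + 2k3 + k4) = 1.710935
x=0.320000, u=1.710935:
  k1 = f(0.320000, 1.710935) = -1.348560
  k2 = f(0.480000, 1.495165) = -0.794246
  k3 = f(0.480000, 1.583855) = -0.949901
  k4 = f(0.640000, 1.406967) = -0.488346
  u ← 1.710935 + (0.32/6)·(k1 + 2k2 + 2k3 + k4) = 1.426924
u(0.64) ≈ 1.4269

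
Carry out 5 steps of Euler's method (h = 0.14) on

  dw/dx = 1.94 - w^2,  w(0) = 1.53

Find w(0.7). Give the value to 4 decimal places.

1.4036

Euler: w_{n+1} = w_n + h·f(x_n, w_n).
x=0.000000, w=1.530000: f=-0.400900 → w ← 1.530000 + 0.14·(-0.400900) = 1.473874
x=0.140000, w=1.473874: f=-0.232305 → w ← 1.473874 + 0.14·(-0.232305) = 1.441351
x=0.280000, w=1.441351: f=-0.137494 → w ← 1.441351 + 0.14·(-0.137494) = 1.422102
x=0.420000, w=1.422102: f=-0.082375 → w ← 1.422102 + 0.14·(-0.082375) = 1.410570
x=0.560000, w=1.410570: f=-0.049707 → w ← 1.410570 + 0.14·(-0.049707) = 1.403611
w(0.7) ≈ 1.4036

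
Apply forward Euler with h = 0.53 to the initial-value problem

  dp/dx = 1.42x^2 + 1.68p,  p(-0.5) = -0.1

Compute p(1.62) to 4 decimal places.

1.3367

Euler: p_{n+1} = p_n + h·f(x_n, p_n).
x=-0.500000, p=-0.100000: f=0.187000 → p ← -0.100000 + 0.53·0.187000 = -0.000890
x=0.030000, p=-0.000890: f=-0.000217 → p ← -0.000890 + 0.53·(-0.000217) = -0.001005
x=0.560000, p=-0.001005: f=0.443623 → p ← -0.001005 + 0.53·0.443623 = 0.234115
x=1.090000, p=0.234115: f=2.080416 → p ← 0.234115 + 0.53·2.080416 = 1.336736
p(1.62) ≈ 1.3367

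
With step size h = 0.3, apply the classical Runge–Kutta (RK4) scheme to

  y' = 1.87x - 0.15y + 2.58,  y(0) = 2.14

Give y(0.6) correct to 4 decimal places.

RK4: k1 = f(x_n, y_n); k2 = f(x_n + h/2, y_n + (h/2)·k1); k3 = f(x_n + h/2, y_n + (h/2)·k2); k4 = f(x_n + h, y_n + h·k3); y_{n+1} = y_n + (h/6)·(k1 + 2k2 + 2k3 + k4).
x=0.000000, y=2.140000:
  k1 = f(0.000000, 2.140000) = 2.259000
  k2 = f(0.150000, 2.478850) = 2.488673
  k3 = f(0.150000, 2.513301) = 2.483505
  k4 = f(0.300000, 2.885051) = 2.708242
  y ← 2.140000 + (0.3/6)·(k1 + 2k2 + 2k3 + k4) = 2.885580
x=0.300000, y=2.885580:
  k1 = f(0.300000, 2.885580) = 2.708163
  k2 = f(0.450000, 3.291804) = 2.927729
  k3 = f(0.450000, 3.324739) = 2.922789
  k4 = f(0.600000, 3.762417) = 3.137638
  y ← 2.885580 + (0.3/6)·(k1 + 2k2 + 2k3 + k4) = 3.762922
y(0.6) ≈ 3.7629

3.7629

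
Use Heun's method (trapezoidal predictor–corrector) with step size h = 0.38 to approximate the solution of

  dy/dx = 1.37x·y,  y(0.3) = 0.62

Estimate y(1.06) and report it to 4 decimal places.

1.2332

Heun: k1 = f(x_n, y_n); k2 = f(x_n + h, y_n + h·k1); y_{n+1} = y_n + (h/2)·(k1 + k2).
x=0.300000, y=0.620000:
  k1 = f(0.300000, 0.620000) = 0.254820
  k2 = f(0.680000, 0.716832) = 0.667800
  y ← 0.620000 + (0.38/2)·(0.254820 + 0.667800) = 0.795298
x=0.680000, y=0.795298:
  k1 = f(0.680000, 0.795298) = 0.740899
  k2 = f(1.060000, 1.076840) = 1.563787
  y ← 0.795298 + (0.38/2)·(0.740899 + 1.563787) = 1.233188
y(1.06) ≈ 1.2332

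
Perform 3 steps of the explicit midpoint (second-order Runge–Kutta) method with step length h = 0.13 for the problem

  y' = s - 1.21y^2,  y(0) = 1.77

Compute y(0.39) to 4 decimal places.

1.0414

Midpoint: k1 = f(s_n, y_n); k2 = f(s_n + h/2, y_n + (h/2)·k1); y_{n+1} = y_n + h·k2.
s=0.000000, y=1.770000:
  k1 = f(0.000000, 1.770000) = -3.790809
  k2 = f(0.065000, 1.523597) = -2.743832
  y ← 1.770000 + 0.13·(-2.743832) = 1.413302
s=0.130000, y=1.413302:
  k1 = f(0.130000, 1.413302) = -2.286881
  k2 = f(0.195000, 1.264655) = -1.740215
  y ← 1.413302 + 0.13·(-1.740215) = 1.187074
s=0.260000, y=1.187074:
  k1 = f(0.260000, 1.187074) = -1.445065
  k2 = f(0.325000, 1.093145) = -1.120908
  y ← 1.187074 + 0.13·(-1.120908) = 1.041356
y(0.39) ≈ 1.0414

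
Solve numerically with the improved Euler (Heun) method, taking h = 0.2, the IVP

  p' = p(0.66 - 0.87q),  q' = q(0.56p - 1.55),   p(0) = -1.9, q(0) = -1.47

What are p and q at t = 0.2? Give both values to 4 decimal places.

-2.6033, -0.8734

Heun on (p,q): k1 = f(t_n, state_n); k2 = f(t_n + h, state_n + h·k1); state_{n+1} = state_n + (h/2)·(k1 + k2).
0.000000: (-1.900000, -1.470000)
  k1 = (-3.683910, 3.842580)
  predictor → (-2.636782, -0.701484)
  k2 = (-3.349481, 2.123110)
  → (-2.603339, -0.873431)
(p(0.2), q(0.2)) ≈ (-2.6033, -0.8734)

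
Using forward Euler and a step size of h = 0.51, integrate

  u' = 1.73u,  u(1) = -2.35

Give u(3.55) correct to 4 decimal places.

-55.5280

Euler: u_{n+1} = u_n + h·f(x_n, u_n).
x=1.000000, u=-2.350000: f=-4.065500 → u ← -2.350000 + 0.51·(-4.065500) = -4.423405
x=1.510000, u=-4.423405: f=-7.652491 → u ← -4.423405 + 0.51·(-7.652491) = -8.326175
x=2.020000, u=-8.326175: f=-14.404283 → u ← -8.326175 + 0.51·(-14.404283) = -15.672360
x=2.530000, u=-15.672360: f=-27.113182 → u ← -15.672360 + 0.51·(-27.113182) = -29.500083
x=3.040000, u=-29.500083: f=-51.035143 → u ← -29.500083 + 0.51·(-51.035143) = -55.528005
u(3.55) ≈ -55.5280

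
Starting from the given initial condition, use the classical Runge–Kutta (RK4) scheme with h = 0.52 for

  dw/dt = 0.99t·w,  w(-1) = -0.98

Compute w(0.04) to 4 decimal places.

RK4: k1 = f(t_n, w_n); k2 = f(t_n + h/2, w_n + (h/2)·k1); k3 = f(t_n + h/2, w_n + (h/2)·k2); k4 = f(t_n + h, w_n + h·k3); w_{n+1} = w_n + (h/6)·(k1 + 2k2 + 2k3 + k4).
t=-1.000000, w=-0.980000:
  k1 = f(-1.000000, -0.980000) = 0.970200
  k2 = f(-0.740000, -0.727748) = 0.533148
  k3 = f(-0.740000, -0.841381) = 0.616396
  k4 = f(-0.480000, -0.659474) = 0.313382
  w ← -0.980000 + (0.52/6)·(k1 + 2k2 + 2k3 + k4) = -0.669502
t=-0.480000, w=-0.669502:
  k1 = f(-0.480000, -0.669502) = 0.318147
  k2 = f(-0.220000, -0.586784) = 0.127801
  k3 = f(-0.220000, -0.636274) = 0.138580
  k4 = f(0.040000, -0.597440) = -0.023659
  w ← -0.669502 + (0.52/6)·(k1 + 2k2 + 2k3 + k4) = -0.597807
w(0.04) ≈ -0.5978

-0.5978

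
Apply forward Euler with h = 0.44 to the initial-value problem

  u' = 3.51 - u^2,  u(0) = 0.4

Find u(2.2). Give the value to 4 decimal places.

1.8736

Euler: u_{n+1} = u_n + h·f(x_n, u_n).
x=0.000000, u=0.400000: f=3.350000 → u ← 0.400000 + 0.44·3.350000 = 1.874000
x=0.440000, u=1.874000: f=-0.001876 → u ← 1.874000 + 0.44·(-0.001876) = 1.873175
x=0.880000, u=1.873175: f=0.001217 → u ← 1.873175 + 0.44·0.001217 = 1.873710
x=1.320000, u=1.873710: f=-0.000789 → u ← 1.873710 + 0.44·(-0.000789) = 1.873363
x=1.760000, u=1.873363: f=0.000512 → u ← 1.873363 + 0.44·0.000512 = 1.873588
u(2.2) ≈ 1.8736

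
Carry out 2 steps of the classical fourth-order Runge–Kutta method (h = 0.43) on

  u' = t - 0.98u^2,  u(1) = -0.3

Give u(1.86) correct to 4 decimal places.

RK4: k1 = f(t_n, u_n); k2 = f(t_n + h/2, u_n + (h/2)·k1); k3 = f(t_n + h/2, u_n + (h/2)·k2); k4 = f(t_n + h, u_n + h·k3); u_{n+1} = u_n + (h/6)·(k1 + 2k2 + 2k3 + k4).
t=1.000000, u=-0.300000:
  k1 = f(1.000000, -0.300000) = 0.911800
  k2 = f(1.215000, -0.103963) = 1.204408
  k3 = f(1.215000, -0.041052) = 1.213348
  k4 = f(1.430000, 0.221740) = 1.381815
  u ← -0.300000 + (0.43/6)·(k1 + 2k2 + 2k3 + k4) = 0.210921
t=1.430000, u=0.210921:
  k1 = f(1.430000, 0.210921) = 1.386402
  k2 = f(1.645000, 0.508997) = 1.391103
  k3 = f(1.645000, 0.510008) = 1.390094
  k4 = f(1.860000, 0.808661) = 1.219146
  u ← 0.210921 + (0.43/6)·(k1 + 2k2 + 2k3 + k4) = 0.796290
u(1.86) ≈ 0.7963

0.7963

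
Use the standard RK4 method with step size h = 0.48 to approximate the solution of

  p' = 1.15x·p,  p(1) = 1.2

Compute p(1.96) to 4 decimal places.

6.1236

RK4: k1 = f(x_n, p_n); k2 = f(x_n + h/2, p_n + (h/2)·k1); k3 = f(x_n + h/2, p_n + (h/2)·k2); k4 = f(x_n + h, p_n + h·k3); p_{n+1} = p_n + (h/6)·(k1 + 2k2 + 2k3 + k4).
x=1.000000, p=1.200000:
  k1 = f(1.000000, 1.200000) = 1.380000
  k2 = f(1.240000, 1.531200) = 2.183491
  k3 = f(1.240000, 1.724038) = 2.458478
  k4 = f(1.480000, 2.380069) = 4.050878
  p ← 1.200000 + (0.48/6)·(k1 + 2k2 + 2k3 + k4) = 2.377185
x=1.480000, p=2.377185:
  k1 = f(1.480000, 2.377185) = 4.045969
  k2 = f(1.720000, 3.348218) = 6.622775
  k3 = f(1.720000, 3.966651) = 7.846036
  k4 = f(1.960000, 6.143283) = 13.846959
  p ← 2.377185 + (0.48/6)·(k1 + 2k2 + 2k3 + k4) = 6.123630
p(1.96) ≈ 6.1236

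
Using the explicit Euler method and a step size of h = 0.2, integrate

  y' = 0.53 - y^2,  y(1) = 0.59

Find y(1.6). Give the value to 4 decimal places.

0.6744

Euler: y_{n+1} = y_n + h·f(s_n, y_n).
s=1.000000, y=0.590000: f=0.181900 → y ← 0.590000 + 0.2·0.181900 = 0.626380
s=1.200000, y=0.626380: f=0.137648 → y ← 0.626380 + 0.2·0.137648 = 0.653910
s=1.400000, y=0.653910: f=0.102402 → y ← 0.653910 + 0.2·0.102402 = 0.674390
y(1.6) ≈ 0.6744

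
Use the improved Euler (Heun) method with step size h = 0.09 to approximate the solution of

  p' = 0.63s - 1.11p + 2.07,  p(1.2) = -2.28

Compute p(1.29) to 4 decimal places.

Heun: k1 = f(s_n, p_n); k2 = f(s_n + h, p_n + h·k1); p_{n+1} = p_n + (h/2)·(k1 + k2).
s=1.200000, p=-2.280000:
  k1 = f(1.200000, -2.280000) = 5.356800
  k2 = f(1.290000, -1.797888) = 4.878356
  p ← -2.280000 + (0.09/2)·(5.356800 + 4.878356) = -1.819418
p(1.29) ≈ -1.8194

-1.8194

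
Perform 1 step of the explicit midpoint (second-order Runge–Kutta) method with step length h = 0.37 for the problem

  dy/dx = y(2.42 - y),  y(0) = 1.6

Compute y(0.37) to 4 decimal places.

1.9936

Midpoint: k1 = f(x_n, y_n); k2 = f(x_n + h/2, y_n + (h/2)·k1); y_{n+1} = y_n + h·k2.
x=0.000000, y=1.600000:
  k1 = f(0.000000, 1.600000) = 1.312000
  k2 = f(0.185000, 1.842720) = 1.063765
  y ← 1.600000 + 0.37·1.063765 = 1.993593
y(0.37) ≈ 1.9936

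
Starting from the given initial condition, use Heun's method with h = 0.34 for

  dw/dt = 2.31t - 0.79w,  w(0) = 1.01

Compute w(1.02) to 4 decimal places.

1.4110

Heun: k1 = f(t_n, w_n); k2 = f(t_n + h, w_n + h·k1); w_{n+1} = w_n + (h/2)·(k1 + k2).
t=0.000000, w=1.010000:
  k1 = f(0.000000, 1.010000) = -0.797900
  k2 = f(0.340000, 0.738714) = 0.201816
  w ← 1.010000 + (0.34/2)·(-0.797900 + 0.201816) = 0.908666
t=0.340000, w=0.908666:
  k1 = f(0.340000, 0.908666) = 0.067554
  k2 = f(0.680000, 0.931634) = 0.834809
  w ← 0.908666 + (0.34/2)·(0.067554 + 0.834809) = 1.062067
t=0.680000, w=1.062067:
  k1 = f(0.680000, 1.062067) = 0.731767
  k2 = f(1.020000, 1.310868) = 1.320614
  w ← 1.062067 + (0.34/2)·(0.731767 + 1.320614) = 1.410972
w(1.02) ≈ 1.4110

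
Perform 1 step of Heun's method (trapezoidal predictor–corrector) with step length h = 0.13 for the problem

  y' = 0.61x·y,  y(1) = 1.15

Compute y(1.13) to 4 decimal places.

1.2512

Heun: k1 = f(x_n, y_n); k2 = f(x_n + h, y_n + h·k1); y_{n+1} = y_n + (h/2)·(k1 + k2).
x=1.000000, y=1.150000:
  k1 = f(1.000000, 1.150000) = 0.701500
  k2 = f(1.130000, 1.241195) = 0.855556
  y ← 1.150000 + (0.13/2)·(0.701500 + 0.855556) = 1.251209
y(1.13) ≈ 1.2512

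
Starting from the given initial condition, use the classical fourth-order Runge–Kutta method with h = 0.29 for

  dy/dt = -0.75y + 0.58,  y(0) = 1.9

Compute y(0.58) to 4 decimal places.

1.5026

RK4: k1 = f(t_n, y_n); k2 = f(t_n + h/2, y_n + (h/2)·k1); k3 = f(t_n + h/2, y_n + (h/2)·k2); k4 = f(t_n + h, y_n + h·k3); y_{n+1} = y_n + (h/6)·(k1 + 2k2 + 2k3 + k4).
t=0.000000, y=1.900000:
  k1 = f(0.000000, 1.900000) = -0.845000
  k2 = f(0.145000, 1.777475) = -0.753106
  k3 = f(0.145000, 1.790800) = -0.763100
  k4 = f(0.290000, 1.678701) = -0.679026
  y ← 1.900000 + (0.29/6)·(k1 + 2k2 + 2k3 + k4) = 1.679772
t=0.290000, y=1.679772:
  k1 = f(0.290000, 1.679772) = -0.679829
  k2 = f(0.435000, 1.581197) = -0.605898
  k3 = f(0.435000, 1.591917) = -0.613938
  k4 = f(0.580000, 1.501730) = -0.546298
  y ← 1.679772 + (0.29/6)·(k1 + 2k2 + 2k3 + k4) = 1.502592
y(0.58) ≈ 1.5026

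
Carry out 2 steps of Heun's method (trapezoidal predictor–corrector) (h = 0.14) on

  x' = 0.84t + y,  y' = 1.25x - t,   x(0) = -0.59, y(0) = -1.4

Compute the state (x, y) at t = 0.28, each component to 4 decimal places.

Heun on (x,y): k1 = f(t_n, state_n); k2 = f(t_n + h, state_n + h·k1); state_{n+1} = state_n + (h/2)·(k1 + k2).
0.000000: (-0.590000, -1.400000)
  k1 = (-1.400000, -0.737500)
  predictor → (-0.786000, -1.503250)
  k2 = (-1.385650, -1.122500)
  → (-0.784995, -1.530200)
0.140000: (-0.784995, -1.530200)
  k1 = (-1.412600, -1.121244)
  predictor → (-0.982760, -1.687174)
  k2 = (-1.451974, -1.508449)
  → (-0.985516, -1.714279)
(x(0.28), y(0.28)) ≈ (-0.9855, -1.7143)

-0.9855, -1.7143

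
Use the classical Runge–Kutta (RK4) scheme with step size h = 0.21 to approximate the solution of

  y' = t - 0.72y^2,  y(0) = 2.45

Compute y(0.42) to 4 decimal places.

RK4: k1 = f(t_n, y_n); k2 = f(t_n + h/2, y_n + (h/2)·k1); k3 = f(t_n + h/2, y_n + (h/2)·k2); k4 = f(t_n + h, y_n + h·k3); y_{n+1} = y_n + (h/6)·(k1 + 2k2 + 2k3 + k4).
t=0.000000, y=2.450000:
  k1 = f(0.000000, 2.450000) = -4.321800
  k2 = f(0.105000, 1.996211) = -2.764098
  k3 = f(0.105000, 2.159770) = -3.253516
  k4 = f(0.210000, 1.766762) = -2.037442
  y ← 2.450000 + (0.21/6)·(k1 + 2k2 + 2k3 + k4) = 1.806194
t=0.210000, y=1.806194:
  k1 = f(0.210000, 1.806194) = -2.138881
  k2 = f(0.315000, 1.581611) = -1.486075
  k3 = f(0.315000, 1.650156) = -1.645570
  k4 = f(0.420000, 1.460624) = -1.116064
  y ← 1.806194 + (0.21/6)·(k1 + 2k2 + 2k3 + k4) = 1.473055
y(0.42) ≈ 1.4731

1.4731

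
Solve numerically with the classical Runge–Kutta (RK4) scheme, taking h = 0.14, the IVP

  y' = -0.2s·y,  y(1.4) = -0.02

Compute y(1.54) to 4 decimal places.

RK4: k1 = f(s_n, y_n); k2 = f(s_n + h/2, y_n + (h/2)·k1); k3 = f(s_n + h/2, y_n + (h/2)·k2); k4 = f(s_n + h, y_n + h·k3); y_{n+1} = y_n + (h/6)·(k1 + 2k2 + 2k3 + k4).
s=1.400000, y=-0.020000:
  k1 = f(1.400000, -0.020000) = 0.005600
  k2 = f(1.470000, -0.019608) = 0.005765
  k3 = f(1.470000, -0.019596) = 0.005761
  k4 = f(1.540000, -0.019193) = 0.005912
  y ← -0.020000 + (0.14/6)·(k1 + 2k2 + 2k3 + k4) = -0.019194
y(1.54) ≈ -0.0192

-0.0192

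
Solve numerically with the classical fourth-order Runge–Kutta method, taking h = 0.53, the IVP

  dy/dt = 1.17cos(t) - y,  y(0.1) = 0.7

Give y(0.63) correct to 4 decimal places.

RK4: k1 = f(t_n, y_n); k2 = f(t_n + h/2, y_n + (h/2)·k1); k3 = f(t_n + h/2, y_n + (h/2)·k2); k4 = f(t_n + h, y_n + h·k3); y_{n+1} = y_n + (h/6)·(k1 + 2k2 + 2k3 + k4).
t=0.100000, y=0.700000:
  k1 = f(0.100000, 0.700000) = 0.464155
  k2 = f(0.365000, 0.823001) = 0.269924
  k3 = f(0.365000, 0.771530) = 0.321395
  k4 = f(0.630000, 0.870339) = 0.075053
  y ← 0.700000 + (0.53/6)·(k1 + 2k2 + 2k3 + k4) = 0.852096
y(0.63) ≈ 0.8521

0.8521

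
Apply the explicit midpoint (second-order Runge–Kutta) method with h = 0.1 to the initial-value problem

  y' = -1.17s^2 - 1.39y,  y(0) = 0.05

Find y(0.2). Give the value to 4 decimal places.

Midpoint: k1 = f(s_n, y_n); k2 = f(s_n + h/2, y_n + (h/2)·k1); y_{n+1} = y_n + h·k2.
s=0.000000, y=0.050000:
  k1 = f(0.000000, 0.050000) = -0.069500
  k2 = f(0.050000, 0.046525) = -0.067595
  y ← 0.050000 + 0.1·(-0.067595) = 0.043241
s=0.100000, y=0.043241:
  k1 = f(0.100000, 0.043241) = -0.071804
  k2 = f(0.150000, 0.039650) = -0.081439
  y ← 0.043241 + 0.1·(-0.081439) = 0.035097
y(0.2) ≈ 0.0351

0.0351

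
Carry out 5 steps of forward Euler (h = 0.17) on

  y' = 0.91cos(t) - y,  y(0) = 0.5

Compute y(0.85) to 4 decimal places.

Euler: y_{n+1} = y_n + h·f(t_n, y_n).
t=0.000000, y=0.500000: f=0.410000 → y ← 0.500000 + 0.17·0.410000 = 0.569700
t=0.170000, y=0.569700: f=0.327182 → y ← 0.569700 + 0.17·0.327182 = 0.625321
t=0.340000, y=0.625321: f=0.232586 → y ← 0.625321 + 0.17·0.232586 = 0.664861
t=0.510000, y=0.664861: f=0.129337 → y ← 0.664861 + 0.17·0.129337 = 0.686848
t=0.680000, y=0.686848: f=0.020743 → y ← 0.686848 + 0.17·0.020743 = 0.690374
y(0.85) ≈ 0.6904

0.6904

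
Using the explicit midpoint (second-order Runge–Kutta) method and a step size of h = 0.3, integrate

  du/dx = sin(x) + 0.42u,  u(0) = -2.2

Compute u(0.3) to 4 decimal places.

Midpoint: k1 = f(x_n, u_n); k2 = f(x_n + h/2, u_n + (h/2)·k1); u_{n+1} = u_n + h·k2.
x=0.000000, u=-2.200000:
  k1 = f(0.000000, -2.200000) = -0.924000
  k2 = f(0.150000, -2.338600) = -0.832774
  u ← -2.200000 + 0.3·(-0.832774) = -2.449832
u(0.3) ≈ -2.4498

-2.4498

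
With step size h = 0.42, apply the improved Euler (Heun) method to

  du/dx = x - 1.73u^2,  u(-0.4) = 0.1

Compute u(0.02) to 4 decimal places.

Heun: k1 = f(x_n, u_n); k2 = f(x_n + h, u_n + h·k1); u_{n+1} = u_n + (h/2)·(k1 + k2).
x=-0.400000, u=0.100000:
  k1 = f(-0.400000, 0.100000) = -0.417300
  k2 = f(0.020000, -0.075266) = 0.010200
  u ← 0.100000 + (0.42/2)·(-0.417300 + 0.010200) = 0.014509
u(0.02) ≈ 0.0145

0.0145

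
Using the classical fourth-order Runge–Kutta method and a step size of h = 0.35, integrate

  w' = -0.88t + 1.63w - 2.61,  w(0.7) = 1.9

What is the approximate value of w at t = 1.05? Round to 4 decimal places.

1.7736

RK4: k1 = f(t_n, w_n); k2 = f(t_n + h/2, w_n + (h/2)·k1); k3 = f(t_n + h/2, w_n + (h/2)·k2); k4 = f(t_n + h, w_n + h·k3); w_{n+1} = w_n + (h/6)·(k1 + 2k2 + 2k3 + k4).
t=0.700000, w=1.900000:
  k1 = f(0.700000, 1.900000) = -0.129000
  k2 = f(0.875000, 1.877425) = -0.319797
  k3 = f(0.875000, 1.844035) = -0.374222
  k4 = f(1.050000, 1.769022) = -0.650494
  w ← 1.900000 + (0.35/6)·(k1 + 2k2 + 2k3 + k4) = 1.773561
w(1.05) ≈ 1.7736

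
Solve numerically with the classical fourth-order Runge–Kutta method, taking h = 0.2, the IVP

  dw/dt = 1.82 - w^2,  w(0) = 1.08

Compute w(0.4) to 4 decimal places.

RK4: k1 = f(t_n, w_n); k2 = f(t_n + h/2, w_n + (h/2)·k1); k3 = f(t_n + h/2, w_n + (h/2)·k2); k4 = f(t_n + h, w_n + h·k3); w_{n+1} = w_n + (h/6)·(k1 + 2k2 + 2k3 + k4).
t=0.000000, w=1.080000:
  k1 = f(0.000000, 1.080000) = 0.653600
  k2 = f(0.100000, 1.145360) = 0.508150
  k3 = f(0.100000, 1.130815) = 0.541257
  k4 = f(0.200000, 1.188251) = 0.408058
  w ← 1.080000 + (0.2/6)·(k1 + 2k2 + 2k3 + k4) = 1.185349
t=0.200000, w=1.185349:
  k1 = f(0.200000, 1.185349) = 0.414947
  k2 = f(0.300000, 1.226844) = 0.314854
  k3 = f(0.300000, 1.216835) = 0.339314
  k4 = f(0.400000, 1.253212) = 0.249460
  w ← 1.185349 + (0.2/6)·(k1 + 2k2 + 2k3 + k4) = 1.251107
w(0.4) ≈ 1.2511

1.2511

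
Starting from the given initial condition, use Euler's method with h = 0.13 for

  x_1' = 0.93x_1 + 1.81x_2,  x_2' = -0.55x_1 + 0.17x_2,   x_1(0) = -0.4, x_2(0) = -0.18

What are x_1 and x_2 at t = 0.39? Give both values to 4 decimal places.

Euler on (x_1,x_2): x_1_{n+1} = x_1_n + h·x_1', x_2_{n+1} = x_2_n + h·x_2'.
0.000000: (-0.400000, -0.180000); f=(-0.697800, 0.189400) → (-0.490714, -0.155378)
0.130000: (-0.490714, -0.155378); f=(-0.737598, 0.243478) → (-0.586602, -0.123726)
0.260000: (-0.586602, -0.123726); f=(-0.769483, 0.301598) → (-0.686635, -0.084518)
(x_1(0.39), x_2(0.39)) ≈ (-0.6866, -0.0845)

-0.6866, -0.0845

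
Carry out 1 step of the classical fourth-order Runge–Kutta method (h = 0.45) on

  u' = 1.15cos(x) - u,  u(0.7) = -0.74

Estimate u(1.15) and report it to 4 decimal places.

-0.2291

RK4: k1 = f(x_n, u_n); k2 = f(x_n + h/2, u_n + (h/2)·k1); k3 = f(x_n + h/2, u_n + (h/2)·k2); k4 = f(x_n + h, u_n + h·k3); u_{n+1} = u_n + (h/6)·(k1 + 2k2 + 2k3 + k4).
x=0.700000, u=-0.740000:
  k1 = f(0.700000, -0.740000) = 1.619569
  k2 = f(0.925000, -0.375597) = 1.067707
  k3 = f(0.925000, -0.499766) = 1.191876
  k4 = f(1.150000, -0.203656) = 0.673416
  u ← -0.740000 + (0.45/6)·(k1 + 2k2 + 2k3 + k4) = -0.229089
u(1.15) ≈ -0.2291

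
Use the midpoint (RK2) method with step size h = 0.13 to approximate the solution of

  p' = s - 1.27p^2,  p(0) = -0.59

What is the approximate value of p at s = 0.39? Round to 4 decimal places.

Midpoint: k1 = f(s_n, p_n); k2 = f(s_n + h/2, p_n + (h/2)·k1); p_{n+1} = p_n + h·k2.
s=0.000000, p=-0.590000:
  k1 = f(0.000000, -0.590000) = -0.442087
  k2 = f(0.065000, -0.618736) = -0.421199
  p ← -0.590000 + 0.13·(-0.421199) = -0.644756
s=0.130000, p=-0.644756:
  k1 = f(0.130000, -0.644756) = -0.397952
  k2 = f(0.195000, -0.670623) = -0.376163
  p ← -0.644756 + 0.13·(-0.376163) = -0.693657
s=0.260000, p=-0.693657:
  k1 = f(0.260000, -0.693657) = -0.351073
  k2 = f(0.325000, -0.716477) = -0.326941
  p ← -0.693657 + 0.13·(-0.326941) = -0.736159
p(0.39) ≈ -0.7362

-0.7362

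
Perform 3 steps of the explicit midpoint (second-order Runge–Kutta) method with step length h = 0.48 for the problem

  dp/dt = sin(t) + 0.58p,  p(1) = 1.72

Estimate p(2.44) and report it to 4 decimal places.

Midpoint: k1 = f(t_n, p_n); k2 = f(t_n + h/2, p_n + (h/2)·k1); p_{n+1} = p_n + h·k2.
t=1.000000, p=1.720000:
  k1 = f(1.000000, 1.720000) = 1.839071
  k2 = f(1.240000, 2.161377) = 2.199383
  p ← 1.720000 + 0.48·2.199383 = 2.775704
t=1.480000, p=2.775704:
  k1 = f(1.480000, 2.775704) = 2.605789
  k2 = f(1.720000, 3.401093) = 2.961524
  p ← 2.775704 + 0.48·2.961524 = 4.197235
t=1.960000, p=4.197235:
  k1 = f(1.960000, 4.197235) = 3.359608
  k2 = f(2.200000, 5.003541) = 3.710550
  p ← 4.197235 + 0.48·3.710550 = 5.978299
p(2.44) ≈ 5.9783

5.9783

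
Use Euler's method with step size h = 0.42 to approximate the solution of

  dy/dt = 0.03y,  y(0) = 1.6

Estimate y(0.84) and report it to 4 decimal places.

Euler: y_{n+1} = y_n + h·f(t_n, y_n).
t=0.000000, y=1.600000: f=0.048000 → y ← 1.600000 + 0.42·0.048000 = 1.620160
t=0.420000, y=1.620160: f=0.048605 → y ← 1.620160 + 0.42·0.048605 = 1.640574
y(0.84) ≈ 1.6406

1.6406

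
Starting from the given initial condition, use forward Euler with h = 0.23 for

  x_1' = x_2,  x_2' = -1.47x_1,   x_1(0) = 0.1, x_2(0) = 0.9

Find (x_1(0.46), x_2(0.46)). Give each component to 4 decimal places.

0.5062, 0.7624

Euler on (x_1,x_2): x_1_{n+1} = x_1_n + h·x_1', x_2_{n+1} = x_2_n + h·x_2'.
0.000000: (0.100000, 0.900000); f=(0.900000, -0.147000) → (0.307000, 0.866190)
0.230000: (0.307000, 0.866190); f=(0.866190, -0.451290) → (0.506224, 0.762393)
(x_1(0.46), x_2(0.46)) ≈ (0.5062, 0.7624)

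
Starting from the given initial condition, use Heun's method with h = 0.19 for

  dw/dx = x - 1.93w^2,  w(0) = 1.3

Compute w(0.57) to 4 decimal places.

Heun: k1 = f(x_n, w_n); k2 = f(x_n + h, w_n + h·k1); w_{n+1} = w_n + (h/2)·(k1 + k2).
x=0.000000, w=1.300000:
  k1 = f(0.000000, 1.300000) = -3.261700
  k2 = f(0.190000, 0.680277) = -0.703159
  w ← 1.300000 + (0.19/2)·(-3.261700 + (-0.703159)) = 0.923338
x=0.190000, w=0.923338:
  k1 = f(0.190000, 0.923338) = -1.455429
  k2 = f(0.380000, 0.646807) = -0.427433
  w ← 0.923338 + (0.19/2)·(-1.455429 + (-0.427433)) = 0.744466
x=0.380000, w=0.744466:
  k1 = f(0.380000, 0.744466) = -0.689665
  k2 = f(0.570000, 0.613430) = -0.156252
  w ← 0.744466 + (0.19/2)·(-0.689665 + (-0.156252)) = 0.664104
w(0.57) ≈ 0.6641

0.6641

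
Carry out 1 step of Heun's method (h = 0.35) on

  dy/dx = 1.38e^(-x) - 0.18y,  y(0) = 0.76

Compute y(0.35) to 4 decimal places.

1.1101

Heun: k1 = f(x_n, y_n); k2 = f(x_n + h, y_n + h·k1); y_{n+1} = y_n + (h/2)·(k1 + k2).
x=0.000000, y=0.760000:
  k1 = f(0.000000, 0.760000) = 1.243200
  k2 = f(0.350000, 1.195120) = 0.757348
  y ← 0.760000 + (0.35/2)·(1.243200 + 0.757348) = 1.110096
y(0.35) ≈ 1.1101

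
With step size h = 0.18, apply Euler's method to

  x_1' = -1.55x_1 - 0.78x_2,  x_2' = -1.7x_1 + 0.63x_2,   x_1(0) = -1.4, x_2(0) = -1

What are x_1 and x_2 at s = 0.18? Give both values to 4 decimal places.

-0.8690, -0.6850

Euler on (x_1,x_2): x_1_{n+1} = x_1_n + h·x_1', x_2_{n+1} = x_2_n + h·x_2'.
0.000000: (-1.400000, -1.000000); f=(2.950000, 1.750000) → (-0.869000, -0.685000)
(x_1(0.18), x_2(0.18)) ≈ (-0.8690, -0.6850)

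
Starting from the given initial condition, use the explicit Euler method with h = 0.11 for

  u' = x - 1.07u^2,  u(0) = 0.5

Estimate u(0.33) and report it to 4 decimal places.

Euler: u_{n+1} = u_n + h·f(x_n, u_n).
x=0.000000, u=0.500000: f=-0.267500 → u ← 0.500000 + 0.11·(-0.267500) = 0.470575
x=0.110000, u=0.470575: f=-0.126942 → u ← 0.470575 + 0.11·(-0.126942) = 0.456611
x=0.220000, u=0.456611: f=-0.003089 → u ← 0.456611 + 0.11·(-0.003089) = 0.456272
u(0.33) ≈ 0.4563

0.4563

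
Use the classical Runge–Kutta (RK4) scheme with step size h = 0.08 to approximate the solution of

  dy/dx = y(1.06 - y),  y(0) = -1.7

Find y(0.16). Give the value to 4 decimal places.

RK4: k1 = f(x_n, y_n); k2 = f(x_n + h/2, y_n + (h/2)·k1); k3 = f(x_n + h/2, y_n + (h/2)·k2); k4 = f(x_n + h, y_n + h·k3); y_{n+1} = y_n + (h/6)·(k1 + 2k2 + 2k3 + k4).
x=0.000000, y=-1.700000:
  k1 = f(0.000000, -1.700000) = -4.692000
  k2 = f(0.040000, -1.887680) = -5.564277
  k3 = f(0.040000, -1.922571) = -5.734205
  k4 = f(0.080000, -2.158736) = -6.948403
  y ← -1.700000 + (0.08/6)·(k1 + 2k2 + 2k3 + k4) = -2.156498
x=0.080000, y=-2.156498:
  k1 = f(0.080000, -2.156498) = -6.936373
  k2 = f(0.120000, -2.433953) = -8.504118
  k3 = f(0.120000, -2.496663) = -8.879789
  k4 = f(0.160000, -2.866881) = -11.257903
  y ← -2.156498 + (0.08/6)·(k1 + 2k2 + 2k3 + k4) = -2.862659
y(0.16) ≈ -2.8627

-2.8627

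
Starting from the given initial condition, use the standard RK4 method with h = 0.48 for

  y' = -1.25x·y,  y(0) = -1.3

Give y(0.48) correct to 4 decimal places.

RK4: k1 = f(x_n, y_n); k2 = f(x_n + h/2, y_n + (h/2)·k1); k3 = f(x_n + h/2, y_n + (h/2)·k2); k4 = f(x_n + h, y_n + h·k3); y_{n+1} = y_n + (h/6)·(k1 + 2k2 + 2k3 + k4).
x=0.000000, y=-1.300000:
  k1 = f(0.000000, -1.300000) = 0.000000
  k2 = f(0.240000, -1.300000) = 0.390000
  k3 = f(0.240000, -1.206400) = 0.361920
  k4 = f(0.480000, -1.126278) = 0.675767
  y ← -1.300000 + (0.48/6)·(k1 + 2k2 + 2k3 + k4) = -1.125631
y(0.48) ≈ -1.1256

-1.1256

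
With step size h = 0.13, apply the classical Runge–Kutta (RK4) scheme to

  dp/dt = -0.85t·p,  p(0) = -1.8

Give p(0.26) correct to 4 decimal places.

-1.7490

RK4: k1 = f(t_n, p_n); k2 = f(t_n + h/2, p_n + (h/2)·k1); k3 = f(t_n + h/2, p_n + (h/2)·k2); k4 = f(t_n + h, p_n + h·k3); p_{n+1} = p_n + (h/6)·(k1 + 2k2 + 2k3 + k4).
t=0.000000, p=-1.800000:
  k1 = f(0.000000, -1.800000) = 0.000000
  k2 = f(0.065000, -1.800000) = 0.099450
  k3 = f(0.065000, -1.793536) = 0.099093
  k4 = f(0.130000, -1.787118) = 0.197477
  p ← -1.800000 + (0.13/6)·(k1 + 2k2 + 2k3 + k4) = -1.787118
t=0.130000, p=-1.787118:
  k1 = f(0.130000, -1.787118) = 0.197477
  k2 = f(0.195000, -1.774282) = 0.294087
  k3 = f(0.195000, -1.768002) = 0.293046
  k4 = f(0.260000, -1.749022) = 0.386534
  p ← -1.787118 + (0.13/6)·(k1 + 2k2 + 2k3 + k4) = -1.749022
p(0.26) ≈ -1.7490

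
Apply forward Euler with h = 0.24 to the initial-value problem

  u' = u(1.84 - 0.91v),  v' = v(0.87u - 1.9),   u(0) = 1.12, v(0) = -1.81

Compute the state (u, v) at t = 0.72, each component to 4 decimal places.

Euler on (u,v): u_{n+1} = u_n + h·u', v_{n+1} = v_n + h·v'.
0.000000: (1.120000, -1.810000); f=(3.905552, 1.675336) → (2.057332, -1.407919)
0.240000: (2.057332, -1.407919); f=(6.421360, 0.155041) → (3.598459, -1.370709)
0.480000: (3.598459, -1.370709); f=(11.109686, -1.686876) → (6.264783, -1.775560)
(u(0.72), v(0.72)) ≈ (6.2648, -1.7756)

6.2648, -1.7756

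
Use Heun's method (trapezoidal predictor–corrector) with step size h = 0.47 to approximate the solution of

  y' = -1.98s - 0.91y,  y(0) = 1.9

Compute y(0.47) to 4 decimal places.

1.0425

Heun: k1 = f(s_n, y_n); k2 = f(s_n + h, y_n + h·k1); y_{n+1} = y_n + (h/2)·(k1 + k2).
s=0.000000, y=1.900000:
  k1 = f(0.000000, 1.900000) = -1.729000
  k2 = f(0.470000, 1.087370) = -1.920107
  y ← 1.900000 + (0.47/2)·(-1.729000 + (-1.920107)) = 1.042460
y(0.47) ≈ 1.0425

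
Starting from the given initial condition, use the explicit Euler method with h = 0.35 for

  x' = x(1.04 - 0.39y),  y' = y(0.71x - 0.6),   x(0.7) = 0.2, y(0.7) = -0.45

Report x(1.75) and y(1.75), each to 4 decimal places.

Euler on (x,y): x_{n+1} = x_n + h·x', y_{n+1} = y_n + h·y'.
0.700000: (0.200000, -0.450000); f=(0.243100, 0.206100) → (0.285085, -0.377865)
1.050000: (0.285085, -0.377865); f=(0.338501, 0.150235) → (0.403560, -0.325283)
1.400000: (0.403560, -0.325283); f=(0.470898, 0.101967) → (0.568375, -0.289594)
(x(1.75), y(1.75)) ≈ (0.5684, -0.2896)

0.5684, -0.2896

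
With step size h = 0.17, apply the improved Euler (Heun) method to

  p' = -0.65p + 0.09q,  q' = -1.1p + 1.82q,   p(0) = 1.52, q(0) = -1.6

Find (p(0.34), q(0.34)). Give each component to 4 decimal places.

Heun on (p,q): k1 = f(s_n, state_n); k2 = f(s_n + h, state_n + h·k1); state_{n+1} = state_n + (h/2)·(k1 + k2).
0.000000: (1.520000, -1.600000)
  k1 = (-1.132000, -4.584000)
  predictor → (1.327560, -2.379280)
  k2 = (-1.077049, -5.790606)
  → (1.332231, -2.481841)
0.170000: (1.332231, -2.481841)
  k1 = (-1.089316, -5.982405)
  predictor → (1.147047, -3.498850)
  k2 = (-1.060477, -7.629660)
  → (1.149498, -3.638867)
(p(0.34), q(0.34)) ≈ (1.1495, -3.6389)

1.1495, -3.6389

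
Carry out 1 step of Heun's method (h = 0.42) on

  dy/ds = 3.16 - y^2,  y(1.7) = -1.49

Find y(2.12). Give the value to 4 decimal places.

-0.8809

Heun: k1 = f(s_n, y_n); k2 = f(s_n + h, y_n + h·k1); y_{n+1} = y_n + (h/2)·(k1 + k2).
s=1.700000, y=-1.490000:
  k1 = f(1.700000, -1.490000) = 0.939900
  k2 = f(2.120000, -1.095242) = 1.960445
  y ← -1.490000 + (0.42/2)·(0.939900 + 1.960445) = -0.880928
y(2.12) ≈ -0.8809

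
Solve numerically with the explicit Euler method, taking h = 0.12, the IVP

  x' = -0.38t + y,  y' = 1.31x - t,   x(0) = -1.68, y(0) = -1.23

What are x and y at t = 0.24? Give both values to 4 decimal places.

-2.0124, -1.7958

Euler on (x,y): x_{n+1} = x_n + h·x', y_{n+1} = y_n + h·y'.
0.000000: (-1.680000, -1.230000); f=(-1.230000, -2.200800) → (-1.827600, -1.494096)
0.120000: (-1.827600, -1.494096); f=(-1.539696, -2.514156) → (-2.012364, -1.795795)
(x(0.24), y(0.24)) ≈ (-2.0124, -1.7958)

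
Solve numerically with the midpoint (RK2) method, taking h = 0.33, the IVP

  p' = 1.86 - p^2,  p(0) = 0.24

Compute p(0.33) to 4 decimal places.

0.7585

Midpoint: k1 = f(t_n, p_n); k2 = f(t_n + h/2, p_n + (h/2)·k1); p_{n+1} = p_n + h·k2.
t=0.000000, p=0.240000:
  k1 = f(0.000000, 0.240000) = 1.802400
  k2 = f(0.165000, 0.537396) = 1.571206
  p ← 0.240000 + 0.33·1.571206 = 0.758498
p(0.33) ≈ 0.7585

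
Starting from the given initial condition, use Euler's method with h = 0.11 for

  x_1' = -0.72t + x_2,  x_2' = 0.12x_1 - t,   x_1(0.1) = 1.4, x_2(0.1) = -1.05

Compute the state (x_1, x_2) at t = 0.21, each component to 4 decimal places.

1.2766, -1.0425

Euler on (x_1,x_2): x_1_{n+1} = x_1_n + h·x_1', x_2_{n+1} = x_2_n + h·x_2'.
0.100000: (1.400000, -1.050000); f=(-1.122000, 0.068000) → (1.276580, -1.042520)
(x_1(0.21), x_2(0.21)) ≈ (1.2766, -1.0425)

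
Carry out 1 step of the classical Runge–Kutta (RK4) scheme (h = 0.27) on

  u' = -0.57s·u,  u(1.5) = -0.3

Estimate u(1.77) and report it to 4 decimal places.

-0.2333

RK4: k1 = f(s_n, u_n); k2 = f(s_n + h/2, u_n + (h/2)·k1); k3 = f(s_n + h/2, u_n + (h/2)·k2); k4 = f(s_n + h, u_n + h·k3); u_{n+1} = u_n + (h/6)·(k1 + 2k2 + 2k3 + k4).
s=1.500000, u=-0.300000:
  k1 = f(1.500000, -0.300000) = 0.256500
  k2 = f(1.635000, -0.265373) = 0.247314
  k3 = f(1.635000, -0.266613) = 0.248470
  k4 = f(1.770000, -0.232913) = 0.234986
  u ← -0.300000 + (0.27/6)·(k1 + 2k2 + 2k3 + k4) = -0.233263
u(1.77) ≈ -0.2333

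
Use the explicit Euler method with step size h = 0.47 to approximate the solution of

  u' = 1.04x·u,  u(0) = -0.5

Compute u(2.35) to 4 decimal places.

Euler: u_{n+1} = u_n + h·f(x_n, u_n).
x=0.000000, u=-0.500000: f=0.000000 → u ← -0.500000 + 0.47·0.000000 = -0.500000
x=0.470000, u=-0.500000: f=-0.244400 → u ← -0.500000 + 0.47·(-0.244400) = -0.614868
x=0.940000, u=-0.614868: f=-0.601095 → u ← -0.614868 + 0.47·(-0.601095) = -0.897383
x=1.410000, u=-0.897383: f=-1.315922 → u ← -0.897383 + 0.47·(-1.315922) = -1.515866
x=1.880000, u=-1.515866: f=-2.963821 → u ← -1.515866 + 0.47·(-2.963821) = -2.908862
u(2.35) ≈ -2.9089

-2.9089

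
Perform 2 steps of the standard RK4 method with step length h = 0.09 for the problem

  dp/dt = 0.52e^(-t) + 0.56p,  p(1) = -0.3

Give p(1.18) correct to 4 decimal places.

-0.2986

RK4: k1 = f(t_n, p_n); k2 = f(t_n + h/2, p_n + (h/2)·k1); k3 = f(t_n + h/2, p_n + (h/2)·k2); k4 = f(t_n + h, p_n + h·k3); p_{n+1} = p_n + (h/6)·(k1 + 2k2 + 2k3 + k4).
t=1.000000, p=-0.300000:
  k1 = f(1.000000, -0.300000) = 0.023297
  k2 = f(1.045000, -0.298952) = 0.015467
  k3 = f(1.045000, -0.299304) = 0.015270
  k4 = f(1.090000, -0.298626) = 0.007602
  p ← -0.300000 + (0.09/6)·(k1 + 2k2 + 2k3 + k4) = -0.298614
t=1.090000, p=-0.298614:
  k1 = f(1.090000, -0.298614) = 0.007609
  k2 = f(1.135000, -0.298272) = 0.000107
  k3 = f(1.135000, -0.298610) = -0.000082
  k4 = f(1.180000, -0.298622) = -0.007443
  p ← -0.298614 + (0.09/6)·(k1 + 2k2 + 2k3 + k4) = -0.298611
p(1.18) ≈ -0.2986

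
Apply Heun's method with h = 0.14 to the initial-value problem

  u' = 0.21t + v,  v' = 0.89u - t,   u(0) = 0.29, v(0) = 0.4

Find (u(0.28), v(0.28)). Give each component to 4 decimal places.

0.4186, 0.4481

Heun on (u,v): k1 = f(t_n, state_n); k2 = f(t_n + h, state_n + h·k1); state_{n+1} = state_n + (h/2)·(k1 + k2).
0.000000: (0.290000, 0.400000)
  k1 = (0.400000, 0.258100)
  predictor → (0.346000, 0.436134)
  k2 = (0.465534, 0.167940)
  → (0.350587, 0.429823)
0.140000: (0.350587, 0.429823)
  k1 = (0.459223, 0.172023)
  predictor → (0.414879, 0.453906)
  k2 = (0.512706, 0.089242)
  → (0.418622, 0.448111)
(u(0.28), v(0.28)) ≈ (0.4186, 0.4481)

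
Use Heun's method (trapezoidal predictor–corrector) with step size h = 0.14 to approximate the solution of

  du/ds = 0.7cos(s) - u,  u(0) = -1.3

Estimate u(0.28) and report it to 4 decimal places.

Heun: k1 = f(s_n, u_n); k2 = f(s_n + h, u_n + h·k1); u_{n+1} = u_n + (h/2)·(k1 + k2).
s=0.000000, u=-1.300000:
  k1 = f(0.000000, -1.300000) = 2.000000
  k2 = f(0.140000, -1.020000) = 1.713151
  u ← -1.300000 + (0.14/2)·(2.000000 + 1.713151) = -1.040079
s=0.140000, u=-1.040079:
  k1 = f(0.140000, -1.040079) = 1.733231
  k2 = f(0.280000, -0.797427) = 1.470166
  u ← -1.040079 + (0.14/2)·(1.733231 + 1.470166) = -0.815842
u(0.28) ≈ -0.8158

-0.8158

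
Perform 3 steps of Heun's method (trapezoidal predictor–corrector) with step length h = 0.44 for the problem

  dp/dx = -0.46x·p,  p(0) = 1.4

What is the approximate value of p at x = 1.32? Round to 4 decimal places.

0.9370

Heun: k1 = f(x_n, p_n); k2 = f(x_n + h, p_n + h·k1); p_{n+1} = p_n + (h/2)·(k1 + k2).
x=0.000000, p=1.400000:
  k1 = f(0.000000, 1.400000) = 0.000000
  k2 = f(0.440000, 1.400000) = -0.283360
  p ← 1.400000 + (0.44/2)·(0.000000 + (-0.283360)) = 1.337661
x=0.440000, p=1.337661:
  k1 = f(0.440000, 1.337661) = -0.270743
  k2 = f(0.880000, 1.218534) = -0.493263
  p ← 1.337661 + (0.44/2)·(-0.270743 + (-0.493263)) = 1.169580
x=0.880000, p=1.169580:
  k1 = f(0.880000, 1.169580) = -0.473446
  k2 = f(1.320000, 0.961263) = -0.583679
  p ← 1.169580 + (0.44/2)·(-0.473446 + (-0.583679)) = 0.937012
p(1.32) ≈ 0.9370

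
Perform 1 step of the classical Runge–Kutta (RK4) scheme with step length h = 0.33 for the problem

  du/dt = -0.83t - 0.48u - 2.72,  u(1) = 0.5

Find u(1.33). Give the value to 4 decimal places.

-0.6996

RK4: k1 = f(t_n, u_n); k2 = f(t_n + h/2, u_n + (h/2)·k1); k3 = f(t_n + h/2, u_n + (h/2)·k2); k4 = f(t_n + h, u_n + h·k3); u_{n+1} = u_n + (h/6)·(k1 + 2k2 + 2k3 + k4).
t=1.000000, u=0.500000:
  k1 = f(1.000000, 0.500000) = -3.790000
  k2 = f(1.165000, -0.125350) = -3.626782
  k3 = f(1.165000, -0.098419) = -3.639709
  k4 = f(1.330000, -0.701104) = -3.487370
  u ← 0.500000 + (0.33/6)·(k1 + 2k2 + 2k3 + k4) = -0.699569
u(1.33) ≈ -0.6996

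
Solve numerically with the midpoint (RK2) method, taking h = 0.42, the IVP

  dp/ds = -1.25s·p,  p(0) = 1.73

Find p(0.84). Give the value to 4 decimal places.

Midpoint: k1 = f(s_n, p_n); k2 = f(s_n + h/2, p_n + (h/2)·k1); p_{n+1} = p_n + h·k2.
s=0.000000, p=1.730000:
  k1 = f(0.000000, 1.730000) = 0.000000
  k2 = f(0.210000, 1.730000) = -0.454125
  p ← 1.730000 + 0.42·(-0.454125) = 1.539268
s=0.420000, p=1.539268:
  k1 = f(0.420000, 1.539268) = -0.808115
  k2 = f(0.630000, 1.369563) = -1.078531
  p ← 1.539268 + 0.42·(-1.078531) = 1.086284
p(0.84) ≈ 1.0863

1.0863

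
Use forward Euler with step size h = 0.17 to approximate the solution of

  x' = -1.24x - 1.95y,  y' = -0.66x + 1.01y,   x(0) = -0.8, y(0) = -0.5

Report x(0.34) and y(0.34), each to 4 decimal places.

-0.2030, -0.5290

Euler on (x,y): x_{n+1} = x_n + h·x', y_{n+1} = y_n + h·y'.
0.000000: (-0.800000, -0.500000); f=(1.967000, 0.023000) → (-0.465610, -0.496090)
0.170000: (-0.465610, -0.496090); f=(1.544732, -0.193748) → (-0.203006, -0.529027)
(x(0.34), y(0.34)) ≈ (-0.2030, -0.5290)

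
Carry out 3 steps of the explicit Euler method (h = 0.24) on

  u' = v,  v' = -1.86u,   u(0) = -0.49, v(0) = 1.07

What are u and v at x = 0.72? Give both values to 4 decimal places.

Euler on (u,v): u_{n+1} = u_n + h·u', v_{n+1} = v_n + h·v'.
0.000000: (-0.490000, 1.070000); f=(1.070000, 0.911400) → (-0.233200, 1.288736)
0.240000: (-0.233200, 1.288736); f=(1.288736, 0.433752) → (0.076097, 1.392836)
0.480000: (0.076097, 1.392836); f=(1.392836, -0.141540) → (0.410377, 1.358867)
(u(0.72), v(0.72)) ≈ (0.4104, 1.3589)

0.4104, 1.3589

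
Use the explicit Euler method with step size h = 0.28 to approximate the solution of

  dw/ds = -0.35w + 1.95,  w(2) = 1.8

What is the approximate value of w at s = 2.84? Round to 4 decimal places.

Euler: w_{n+1} = w_n + h·f(s_n, w_n).
s=2.000000, w=1.800000: f=1.320000 → w ← 1.800000 + 0.28·1.320000 = 2.169600
s=2.280000, w=2.169600: f=1.190640 → w ← 2.169600 + 0.28·1.190640 = 2.502979
s=2.560000, w=2.502979: f=1.073957 → w ← 2.502979 + 0.28·1.073957 = 2.803687
w(2.84) ≈ 2.8037

2.8037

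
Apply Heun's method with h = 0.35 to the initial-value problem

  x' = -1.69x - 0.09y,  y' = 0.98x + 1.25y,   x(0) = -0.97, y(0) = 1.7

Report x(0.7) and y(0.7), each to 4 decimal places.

Heun on (x,y): k1 = f(s_n, state_n); k2 = f(s_n + h, state_n + h·k1); state_{n+1} = state_n + (h/2)·(k1 + k2).
0.000000: (-0.970000, 1.700000)
  k1 = (1.486300, 1.174400)
  predictor → (-0.449795, 2.111040)
  k2 = (0.570160, 2.198001)
  → (-0.610120, 2.290170)
0.350000: (-0.610120, 2.290170)
  k1 = (0.824987, 2.264796)
  predictor → (-0.321374, 3.082849)
  k2 = (0.265666, 3.538614)
  → (-0.419255, 3.305767)
(x(0.7), y(0.7)) ≈ (-0.4193, 3.3058)

-0.4193, 3.3058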